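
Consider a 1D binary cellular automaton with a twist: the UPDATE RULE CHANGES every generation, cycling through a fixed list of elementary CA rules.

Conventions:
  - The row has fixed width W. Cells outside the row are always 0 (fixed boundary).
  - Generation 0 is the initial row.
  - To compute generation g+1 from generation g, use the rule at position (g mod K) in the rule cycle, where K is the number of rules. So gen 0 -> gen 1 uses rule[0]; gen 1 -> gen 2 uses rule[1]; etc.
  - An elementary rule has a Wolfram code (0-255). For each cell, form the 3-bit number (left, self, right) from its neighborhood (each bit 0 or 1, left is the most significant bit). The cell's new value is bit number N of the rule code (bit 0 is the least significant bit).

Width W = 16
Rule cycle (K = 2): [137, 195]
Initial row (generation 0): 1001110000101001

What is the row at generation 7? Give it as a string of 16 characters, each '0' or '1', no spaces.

Answer: 1100111100001000

Derivation:
Gen 0: 1001110000101001
Gen 1 (rule 137): 0001100110000000
Gen 2 (rule 195): 1110101010111111
Gen 3 (rule 137): 1100000000111110
Gen 4 (rule 195): 0101111111011110
Gen 5 (rule 137): 0001111110011100
Gen 6 (rule 195): 1110111110101101
Gen 7 (rule 137): 1100111100001000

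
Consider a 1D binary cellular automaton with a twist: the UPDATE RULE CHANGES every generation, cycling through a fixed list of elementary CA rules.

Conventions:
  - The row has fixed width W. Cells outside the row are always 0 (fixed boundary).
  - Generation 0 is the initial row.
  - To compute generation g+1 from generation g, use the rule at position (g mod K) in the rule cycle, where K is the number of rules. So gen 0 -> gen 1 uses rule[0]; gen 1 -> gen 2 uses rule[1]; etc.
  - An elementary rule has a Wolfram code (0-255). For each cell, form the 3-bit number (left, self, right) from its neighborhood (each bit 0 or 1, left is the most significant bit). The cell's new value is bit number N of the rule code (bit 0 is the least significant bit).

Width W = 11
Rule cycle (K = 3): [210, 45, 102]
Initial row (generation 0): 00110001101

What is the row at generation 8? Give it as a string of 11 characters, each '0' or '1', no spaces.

Answer: 01000101111

Derivation:
Gen 0: 00110001101
Gen 1 (rule 210): 01011010100
Gen 2 (rule 45): 01110111101
Gen 3 (rule 102): 10011000111
Gen 4 (rule 210): 01101101011
Gen 5 (rule 45): 01011011110
Gen 6 (rule 102): 11101100010
Gen 7 (rule 210): 01100110101
Gen 8 (rule 45): 01000101111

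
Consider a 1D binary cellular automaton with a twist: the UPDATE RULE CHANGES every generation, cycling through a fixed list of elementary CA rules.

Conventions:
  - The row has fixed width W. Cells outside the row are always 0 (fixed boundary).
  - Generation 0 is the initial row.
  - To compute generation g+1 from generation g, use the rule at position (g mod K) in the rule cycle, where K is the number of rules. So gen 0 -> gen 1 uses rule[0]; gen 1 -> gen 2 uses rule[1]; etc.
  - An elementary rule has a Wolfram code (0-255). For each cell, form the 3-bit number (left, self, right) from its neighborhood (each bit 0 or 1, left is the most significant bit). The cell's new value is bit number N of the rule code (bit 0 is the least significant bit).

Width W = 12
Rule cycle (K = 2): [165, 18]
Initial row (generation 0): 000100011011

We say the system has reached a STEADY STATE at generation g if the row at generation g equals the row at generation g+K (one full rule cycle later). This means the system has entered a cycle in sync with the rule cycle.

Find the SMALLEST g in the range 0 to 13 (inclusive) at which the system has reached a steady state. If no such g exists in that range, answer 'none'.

Answer: 6

Derivation:
Gen 0: 000100011011
Gen 1 (rule 165): 110101000100
Gen 2 (rule 18): 000000101010
Gen 3 (rule 165): 111110111110
Gen 4 (rule 18): 000000000001
Gen 5 (rule 165): 111111111101
Gen 6 (rule 18): 000000000000
Gen 7 (rule 165): 111111111111
Gen 8 (rule 18): 000000000000
Gen 9 (rule 165): 111111111111
Gen 10 (rule 18): 000000000000
Gen 11 (rule 165): 111111111111
Gen 12 (rule 18): 000000000000
Gen 13 (rule 165): 111111111111
Gen 14 (rule 18): 000000000000
Gen 15 (rule 165): 111111111111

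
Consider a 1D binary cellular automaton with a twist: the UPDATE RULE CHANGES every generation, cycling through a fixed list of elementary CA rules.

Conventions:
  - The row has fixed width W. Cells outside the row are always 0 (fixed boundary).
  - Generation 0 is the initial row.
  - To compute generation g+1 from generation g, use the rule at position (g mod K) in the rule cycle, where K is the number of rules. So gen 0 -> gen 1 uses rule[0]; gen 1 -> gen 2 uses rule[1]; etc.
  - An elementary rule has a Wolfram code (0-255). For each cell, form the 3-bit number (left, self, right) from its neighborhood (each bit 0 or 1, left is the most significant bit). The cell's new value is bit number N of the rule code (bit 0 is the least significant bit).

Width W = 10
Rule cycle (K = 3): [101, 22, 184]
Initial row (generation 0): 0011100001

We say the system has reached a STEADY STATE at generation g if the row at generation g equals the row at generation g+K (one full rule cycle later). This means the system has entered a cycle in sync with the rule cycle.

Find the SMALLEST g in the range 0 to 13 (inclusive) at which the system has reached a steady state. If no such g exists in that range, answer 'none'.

Answer: 5

Derivation:
Gen 0: 0011100001
Gen 1 (rule 101): 1000101101
Gen 2 (rule 22): 1101100001
Gen 3 (rule 184): 1011010000
Gen 4 (rule 101): 1101110111
Gen 5 (rule 22): 0000000000
Gen 6 (rule 184): 0000000000
Gen 7 (rule 101): 1111111111
Gen 8 (rule 22): 0000000000
Gen 9 (rule 184): 0000000000
Gen 10 (rule 101): 1111111111
Gen 11 (rule 22): 0000000000
Gen 12 (rule 184): 0000000000
Gen 13 (rule 101): 1111111111
Gen 14 (rule 22): 0000000000
Gen 15 (rule 184): 0000000000
Gen 16 (rule 101): 1111111111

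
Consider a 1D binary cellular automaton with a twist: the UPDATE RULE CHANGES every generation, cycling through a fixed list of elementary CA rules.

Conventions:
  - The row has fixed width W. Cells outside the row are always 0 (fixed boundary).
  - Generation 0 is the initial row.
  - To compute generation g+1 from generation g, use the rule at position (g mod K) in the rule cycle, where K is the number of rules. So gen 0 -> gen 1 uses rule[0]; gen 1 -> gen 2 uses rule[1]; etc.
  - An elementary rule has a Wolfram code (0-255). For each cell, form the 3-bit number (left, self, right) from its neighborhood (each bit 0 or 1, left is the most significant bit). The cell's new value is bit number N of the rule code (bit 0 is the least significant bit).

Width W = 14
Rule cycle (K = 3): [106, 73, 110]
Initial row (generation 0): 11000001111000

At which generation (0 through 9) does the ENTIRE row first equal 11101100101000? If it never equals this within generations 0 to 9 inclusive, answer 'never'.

Gen 0: 11000001111000
Gen 1 (rule 106): 11000011001000
Gen 2 (rule 73): 11011011000011
Gen 3 (rule 110): 11111111000111
Gen 4 (rule 106): 10000001001101
Gen 5 (rule 73): 00111100001100
Gen 6 (rule 110): 01100100011100
Gen 7 (rule 106): 11101000110100
Gen 8 (rule 73): 10100010110001
Gen 9 (rule 110): 11100111110011

Answer: never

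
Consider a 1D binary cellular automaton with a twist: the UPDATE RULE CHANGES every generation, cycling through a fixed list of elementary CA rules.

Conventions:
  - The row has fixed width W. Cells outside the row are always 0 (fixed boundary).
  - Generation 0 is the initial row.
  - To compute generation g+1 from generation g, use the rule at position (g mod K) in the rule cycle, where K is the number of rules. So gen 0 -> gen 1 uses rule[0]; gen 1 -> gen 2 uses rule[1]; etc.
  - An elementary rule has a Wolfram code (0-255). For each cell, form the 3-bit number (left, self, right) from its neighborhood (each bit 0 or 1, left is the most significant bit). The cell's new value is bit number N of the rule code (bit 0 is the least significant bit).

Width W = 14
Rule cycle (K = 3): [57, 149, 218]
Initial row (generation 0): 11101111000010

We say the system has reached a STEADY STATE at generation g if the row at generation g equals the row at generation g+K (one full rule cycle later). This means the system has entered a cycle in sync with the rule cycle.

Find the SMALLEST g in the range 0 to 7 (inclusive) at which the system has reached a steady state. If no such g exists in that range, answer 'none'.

Answer: 6

Derivation:
Gen 0: 11101111000010
Gen 1 (rule 57): 10011000111001
Gen 2 (rule 149): 11000110010101
Gen 3 (rule 218): 11101111100000
Gen 4 (rule 57): 10011000011111
Gen 5 (rule 149): 11000111001110
Gen 6 (rule 218): 11101111111111
Gen 7 (rule 57): 10011000000000
Gen 8 (rule 149): 11000111111111
Gen 9 (rule 218): 11101111111111
Gen 10 (rule 57): 10011000000000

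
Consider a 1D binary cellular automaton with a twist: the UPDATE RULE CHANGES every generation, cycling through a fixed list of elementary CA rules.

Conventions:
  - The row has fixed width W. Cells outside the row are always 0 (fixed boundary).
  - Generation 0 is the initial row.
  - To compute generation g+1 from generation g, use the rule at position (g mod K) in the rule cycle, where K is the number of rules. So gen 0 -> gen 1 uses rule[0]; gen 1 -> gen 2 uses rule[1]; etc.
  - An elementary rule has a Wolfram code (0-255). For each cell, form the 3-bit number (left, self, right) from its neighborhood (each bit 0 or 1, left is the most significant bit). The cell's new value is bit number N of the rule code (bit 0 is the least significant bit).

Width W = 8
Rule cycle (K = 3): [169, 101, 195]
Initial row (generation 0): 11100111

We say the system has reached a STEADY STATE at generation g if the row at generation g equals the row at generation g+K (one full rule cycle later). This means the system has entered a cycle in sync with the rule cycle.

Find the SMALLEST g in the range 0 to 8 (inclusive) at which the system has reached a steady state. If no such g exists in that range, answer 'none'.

Answer: none

Derivation:
Gen 0: 11100111
Gen 1 (rule 169): 11000110
Gen 2 (rule 101): 01010010
Gen 3 (rule 195): 10000100
Gen 4 (rule 169): 00110001
Gen 5 (rule 101): 10010101
Gen 6 (rule 195): 00100000
Gen 7 (rule 169): 10001111
Gen 8 (rule 101): 10100001
Gen 9 (rule 195): 00001110
Gen 10 (rule 169): 11101100
Gen 11 (rule 101): 00110101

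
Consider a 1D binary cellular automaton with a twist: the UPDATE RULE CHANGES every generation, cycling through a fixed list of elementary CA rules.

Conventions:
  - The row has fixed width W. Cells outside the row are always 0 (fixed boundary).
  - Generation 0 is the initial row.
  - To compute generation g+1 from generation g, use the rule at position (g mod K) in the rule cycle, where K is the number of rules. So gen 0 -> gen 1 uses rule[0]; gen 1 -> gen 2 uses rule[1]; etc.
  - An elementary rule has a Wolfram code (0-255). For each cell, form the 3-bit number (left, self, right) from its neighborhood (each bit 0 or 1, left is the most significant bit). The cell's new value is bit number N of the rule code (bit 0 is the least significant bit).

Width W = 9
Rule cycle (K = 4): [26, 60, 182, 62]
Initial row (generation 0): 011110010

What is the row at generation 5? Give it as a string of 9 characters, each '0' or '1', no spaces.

Answer: 010000101

Derivation:
Gen 0: 011110010
Gen 1 (rule 26): 110001101
Gen 2 (rule 60): 101001011
Gen 3 (rule 182): 111111100
Gen 4 (rule 62): 100000010
Gen 5 (rule 26): 010000101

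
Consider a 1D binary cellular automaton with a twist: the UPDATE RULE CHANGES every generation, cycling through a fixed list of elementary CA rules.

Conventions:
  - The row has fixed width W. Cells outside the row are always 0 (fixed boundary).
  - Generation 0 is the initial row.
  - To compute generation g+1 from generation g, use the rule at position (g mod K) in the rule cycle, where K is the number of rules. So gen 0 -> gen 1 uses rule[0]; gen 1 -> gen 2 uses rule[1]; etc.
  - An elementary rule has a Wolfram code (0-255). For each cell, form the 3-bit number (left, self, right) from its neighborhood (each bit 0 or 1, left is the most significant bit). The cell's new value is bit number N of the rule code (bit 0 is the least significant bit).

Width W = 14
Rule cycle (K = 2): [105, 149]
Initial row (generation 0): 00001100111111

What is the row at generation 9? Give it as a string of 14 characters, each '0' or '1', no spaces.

Answer: 11000000100000

Derivation:
Gen 0: 00001100111111
Gen 1 (rule 105): 11101100100001
Gen 2 (rule 149): 01000010111101
Gen 3 (rule 105): 00011001100110
Gen 4 (rule 149): 11000100010001
Gen 5 (rule 105): 11010001000100
Gen 6 (rule 149): 00011101110111
Gen 7 (rule 105): 11010111011101
Gen 8 (rule 149): 00010010001001
Gen 9 (rule 105): 11000000100000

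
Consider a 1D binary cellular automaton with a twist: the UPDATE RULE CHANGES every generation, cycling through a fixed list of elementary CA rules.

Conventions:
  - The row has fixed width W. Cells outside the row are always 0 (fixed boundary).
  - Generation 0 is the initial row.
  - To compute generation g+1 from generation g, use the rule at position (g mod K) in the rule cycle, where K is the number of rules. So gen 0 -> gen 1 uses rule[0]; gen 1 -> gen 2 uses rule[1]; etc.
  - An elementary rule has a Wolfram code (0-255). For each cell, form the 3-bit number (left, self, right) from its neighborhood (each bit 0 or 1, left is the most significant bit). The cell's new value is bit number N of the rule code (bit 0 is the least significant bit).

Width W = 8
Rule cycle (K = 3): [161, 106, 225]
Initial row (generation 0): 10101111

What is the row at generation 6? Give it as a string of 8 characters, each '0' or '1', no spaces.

Answer: 00100111

Derivation:
Gen 0: 10101111
Gen 1 (rule 161): 01010110
Gen 2 (rule 106): 10101110
Gen 3 (rule 225): 01010110
Gen 4 (rule 161): 00101000
Gen 5 (rule 106): 01010000
Gen 6 (rule 225): 00100111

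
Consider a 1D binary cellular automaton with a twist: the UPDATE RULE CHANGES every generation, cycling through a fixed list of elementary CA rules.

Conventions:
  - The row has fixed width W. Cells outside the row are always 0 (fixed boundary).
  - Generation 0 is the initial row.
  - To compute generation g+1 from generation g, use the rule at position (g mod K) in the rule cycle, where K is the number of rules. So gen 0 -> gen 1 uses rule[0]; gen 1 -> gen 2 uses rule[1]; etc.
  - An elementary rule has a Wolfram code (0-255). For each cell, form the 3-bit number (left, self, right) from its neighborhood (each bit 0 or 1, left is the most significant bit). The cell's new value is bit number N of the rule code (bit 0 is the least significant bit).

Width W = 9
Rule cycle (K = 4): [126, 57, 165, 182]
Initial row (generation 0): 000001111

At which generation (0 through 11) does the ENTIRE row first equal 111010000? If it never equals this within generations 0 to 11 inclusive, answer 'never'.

Answer: 11

Derivation:
Gen 0: 000001111
Gen 1 (rule 126): 000011001
Gen 2 (rule 57): 111010100
Gen 3 (rule 165): 010111101
Gen 4 (rule 182): 111011011
Gen 5 (rule 126): 101111111
Gen 6 (rule 57): 011000000
Gen 7 (rule 165): 000011111
Gen 8 (rule 182): 000101110
Gen 9 (rule 126): 001111011
Gen 10 (rule 57): 101000110
Gen 11 (rule 165): 111010000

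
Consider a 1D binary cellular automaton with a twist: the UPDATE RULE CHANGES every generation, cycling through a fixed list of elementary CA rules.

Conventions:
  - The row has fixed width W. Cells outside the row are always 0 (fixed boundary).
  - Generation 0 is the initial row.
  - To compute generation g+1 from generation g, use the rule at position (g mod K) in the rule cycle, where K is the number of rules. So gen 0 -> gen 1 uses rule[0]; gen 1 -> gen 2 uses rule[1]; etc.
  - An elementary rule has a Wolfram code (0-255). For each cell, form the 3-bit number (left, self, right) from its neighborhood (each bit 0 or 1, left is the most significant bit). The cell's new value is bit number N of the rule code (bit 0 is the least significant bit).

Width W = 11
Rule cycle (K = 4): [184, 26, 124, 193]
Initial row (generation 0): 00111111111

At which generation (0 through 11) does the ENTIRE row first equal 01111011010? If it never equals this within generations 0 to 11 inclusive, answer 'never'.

Answer: never

Derivation:
Gen 0: 00111111111
Gen 1 (rule 184): 00111111110
Gen 2 (rule 26): 01100000001
Gen 3 (rule 124): 01110000001
Gen 4 (rule 193): 00110111100
Gen 5 (rule 184): 00101111010
Gen 6 (rule 26): 01001000001
Gen 7 (rule 124): 01101100001
Gen 8 (rule 193): 00100101100
Gen 9 (rule 184): 00010011010
Gen 10 (rule 26): 00101110001
Gen 11 (rule 124): 00111011001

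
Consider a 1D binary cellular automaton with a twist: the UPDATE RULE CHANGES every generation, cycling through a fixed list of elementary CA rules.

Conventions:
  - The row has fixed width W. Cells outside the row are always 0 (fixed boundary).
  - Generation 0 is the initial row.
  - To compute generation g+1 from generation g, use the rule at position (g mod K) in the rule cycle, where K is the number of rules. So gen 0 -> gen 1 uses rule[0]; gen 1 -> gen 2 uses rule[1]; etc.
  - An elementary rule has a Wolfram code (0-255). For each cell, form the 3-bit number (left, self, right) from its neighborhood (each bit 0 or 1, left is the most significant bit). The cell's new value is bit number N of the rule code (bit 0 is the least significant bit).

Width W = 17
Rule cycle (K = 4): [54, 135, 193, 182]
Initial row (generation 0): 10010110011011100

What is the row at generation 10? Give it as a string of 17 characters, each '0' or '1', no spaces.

Answer: 01001011100110100

Derivation:
Gen 0: 10010110011011100
Gen 1 (rule 54): 11111001100100010
Gen 2 (rule 135): 01110010001101110
Gen 3 (rule 193): 00110000100100110
Gen 4 (rule 182): 01001001111111001
Gen 5 (rule 54): 11111110000000111
Gen 6 (rule 135): 01111100111111010
Gen 7 (rule 193): 00111100011111000
Gen 8 (rule 182): 01011010101110100
Gen 9 (rule 54): 11100111110001110
Gen 10 (rule 135): 01001011100110100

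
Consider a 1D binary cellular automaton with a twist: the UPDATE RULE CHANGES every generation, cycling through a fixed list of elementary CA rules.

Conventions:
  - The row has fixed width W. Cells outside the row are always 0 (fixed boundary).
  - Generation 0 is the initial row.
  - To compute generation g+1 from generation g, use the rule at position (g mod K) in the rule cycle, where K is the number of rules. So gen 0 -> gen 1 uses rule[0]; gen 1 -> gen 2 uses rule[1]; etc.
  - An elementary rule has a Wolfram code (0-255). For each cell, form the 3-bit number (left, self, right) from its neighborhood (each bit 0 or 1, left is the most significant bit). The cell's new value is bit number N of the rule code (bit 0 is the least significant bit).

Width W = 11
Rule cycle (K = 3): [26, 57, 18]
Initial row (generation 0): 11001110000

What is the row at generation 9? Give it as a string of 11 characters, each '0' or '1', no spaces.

Answer: 01101100000

Derivation:
Gen 0: 11001110000
Gen 1 (rule 26): 10111001000
Gen 2 (rule 57): 01100100111
Gen 3 (rule 18): 10011011000
Gen 4 (rule 26): 01110010100
Gen 5 (rule 57): 01001001011
Gen 6 (rule 18): 10110110000
Gen 7 (rule 26): 00100101000
Gen 8 (rule 57): 10010010111
Gen 9 (rule 18): 01101100000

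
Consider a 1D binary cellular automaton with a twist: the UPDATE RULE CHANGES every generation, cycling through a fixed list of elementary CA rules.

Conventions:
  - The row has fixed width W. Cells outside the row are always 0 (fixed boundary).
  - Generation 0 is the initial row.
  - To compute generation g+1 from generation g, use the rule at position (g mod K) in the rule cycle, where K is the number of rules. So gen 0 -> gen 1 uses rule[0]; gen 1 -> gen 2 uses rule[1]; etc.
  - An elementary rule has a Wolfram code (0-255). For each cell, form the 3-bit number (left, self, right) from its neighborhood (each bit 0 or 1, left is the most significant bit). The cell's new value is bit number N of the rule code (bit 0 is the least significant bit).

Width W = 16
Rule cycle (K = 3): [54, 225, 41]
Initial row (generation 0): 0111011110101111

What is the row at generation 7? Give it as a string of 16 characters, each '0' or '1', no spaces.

Answer: 1110010010011000

Derivation:
Gen 0: 0111011110101111
Gen 1 (rule 54): 1000100001110000
Gen 2 (rule 225): 0010001100110111
Gen 3 (rule 41): 1000101000101100
Gen 4 (rule 54): 1101111101110010
Gen 5 (rule 225): 0110111110110000
Gen 6 (rule 41): 0101100001100111
Gen 7 (rule 54): 1110010010011000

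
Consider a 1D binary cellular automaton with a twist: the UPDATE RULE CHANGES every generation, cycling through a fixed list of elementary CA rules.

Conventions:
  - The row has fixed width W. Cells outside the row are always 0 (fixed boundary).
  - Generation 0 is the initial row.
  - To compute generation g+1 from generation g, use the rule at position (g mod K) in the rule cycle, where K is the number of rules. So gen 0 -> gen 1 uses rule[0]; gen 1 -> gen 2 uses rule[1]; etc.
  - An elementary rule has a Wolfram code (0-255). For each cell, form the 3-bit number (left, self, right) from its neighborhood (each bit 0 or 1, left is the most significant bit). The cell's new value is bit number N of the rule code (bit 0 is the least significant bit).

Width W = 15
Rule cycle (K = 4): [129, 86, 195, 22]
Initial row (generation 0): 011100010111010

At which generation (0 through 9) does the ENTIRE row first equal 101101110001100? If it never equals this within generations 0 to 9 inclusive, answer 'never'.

Answer: never

Derivation:
Gen 0: 011100010111010
Gen 1 (rule 129): 001001000010000
Gen 2 (rule 86): 011111100111000
Gen 3 (rule 195): 101111101011011
Gen 4 (rule 22): 100000001000000
Gen 5 (rule 129): 001111100011111
Gen 6 (rule 86): 010000110100001
Gen 7 (rule 195): 100111010001110
Gen 8 (rule 22): 111000011010001
Gen 9 (rule 129): 010011000000100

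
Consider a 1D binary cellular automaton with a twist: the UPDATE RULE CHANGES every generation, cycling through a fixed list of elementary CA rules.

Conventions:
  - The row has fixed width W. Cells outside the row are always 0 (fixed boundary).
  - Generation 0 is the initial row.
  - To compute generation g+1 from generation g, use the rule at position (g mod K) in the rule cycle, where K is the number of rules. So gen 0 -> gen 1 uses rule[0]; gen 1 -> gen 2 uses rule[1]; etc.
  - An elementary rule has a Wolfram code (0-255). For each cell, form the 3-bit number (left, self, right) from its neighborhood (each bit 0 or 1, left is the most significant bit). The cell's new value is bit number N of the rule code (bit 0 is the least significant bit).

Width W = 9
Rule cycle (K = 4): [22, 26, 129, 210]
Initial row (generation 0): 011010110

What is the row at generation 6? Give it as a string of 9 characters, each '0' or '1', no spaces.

Gen 0: 011010110
Gen 1 (rule 22): 100010001
Gen 2 (rule 26): 010101010
Gen 3 (rule 129): 000000000
Gen 4 (rule 210): 000000000
Gen 5 (rule 22): 000000000
Gen 6 (rule 26): 000000000

Answer: 000000000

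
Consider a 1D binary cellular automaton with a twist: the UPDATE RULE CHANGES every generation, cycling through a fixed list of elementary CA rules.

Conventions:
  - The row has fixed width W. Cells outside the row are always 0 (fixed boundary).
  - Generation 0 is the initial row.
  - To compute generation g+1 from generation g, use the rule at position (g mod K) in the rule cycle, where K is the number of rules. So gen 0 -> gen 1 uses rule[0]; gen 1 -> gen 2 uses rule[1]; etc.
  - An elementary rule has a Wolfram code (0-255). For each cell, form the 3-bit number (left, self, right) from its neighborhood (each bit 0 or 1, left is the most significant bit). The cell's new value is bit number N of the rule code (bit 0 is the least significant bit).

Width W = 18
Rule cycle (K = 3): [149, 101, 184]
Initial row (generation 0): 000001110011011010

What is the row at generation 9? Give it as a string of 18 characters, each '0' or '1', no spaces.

Answer: 011101010001010000

Derivation:
Gen 0: 000001110011011010
Gen 1 (rule 149): 111100101000000011
Gen 2 (rule 101): 000100111011111001
Gen 3 (rule 184): 000010110111110100
Gen 4 (rule 149): 111010000011100111
Gen 5 (rule 101): 001110111000100001
Gen 6 (rule 184): 001101110100010000
Gen 7 (rule 149): 100000100111011111
Gen 8 (rule 101): 101110100001100001
Gen 9 (rule 184): 011101010001010000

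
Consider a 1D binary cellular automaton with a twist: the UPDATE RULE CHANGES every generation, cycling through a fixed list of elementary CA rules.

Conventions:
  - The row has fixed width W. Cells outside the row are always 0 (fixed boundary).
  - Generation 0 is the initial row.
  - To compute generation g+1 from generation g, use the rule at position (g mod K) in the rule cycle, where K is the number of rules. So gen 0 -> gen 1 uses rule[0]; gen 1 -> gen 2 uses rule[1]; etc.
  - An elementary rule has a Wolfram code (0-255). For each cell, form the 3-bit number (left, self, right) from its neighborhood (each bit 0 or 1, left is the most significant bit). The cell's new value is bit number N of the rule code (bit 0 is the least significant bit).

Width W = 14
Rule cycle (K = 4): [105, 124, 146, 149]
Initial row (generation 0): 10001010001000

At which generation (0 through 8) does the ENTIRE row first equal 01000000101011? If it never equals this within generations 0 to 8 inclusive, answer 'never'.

Gen 0: 10001010001000
Gen 1 (rule 105): 00100100100011
Gen 2 (rule 124): 00110110110011
Gen 3 (rule 146): 01000000001100
Gen 4 (rule 149): 01111111100011
Gen 5 (rule 105): 01000000101011
Gen 6 (rule 124): 01100000111111
Gen 7 (rule 146): 10010001011110
Gen 8 (rule 149): 11011101001101

Answer: 5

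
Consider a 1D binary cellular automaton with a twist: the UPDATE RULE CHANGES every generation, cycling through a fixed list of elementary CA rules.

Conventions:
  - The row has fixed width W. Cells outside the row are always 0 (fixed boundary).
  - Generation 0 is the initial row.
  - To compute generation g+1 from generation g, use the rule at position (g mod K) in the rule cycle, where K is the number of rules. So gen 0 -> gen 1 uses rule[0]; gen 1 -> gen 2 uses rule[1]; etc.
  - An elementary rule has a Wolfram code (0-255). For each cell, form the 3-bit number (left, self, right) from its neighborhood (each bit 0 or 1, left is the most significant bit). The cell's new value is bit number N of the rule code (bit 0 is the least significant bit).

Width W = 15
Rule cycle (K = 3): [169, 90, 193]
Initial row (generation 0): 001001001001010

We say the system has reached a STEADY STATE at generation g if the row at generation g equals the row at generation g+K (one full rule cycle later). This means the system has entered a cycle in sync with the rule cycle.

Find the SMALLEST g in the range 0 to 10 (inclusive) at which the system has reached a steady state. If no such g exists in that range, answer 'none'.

Answer: none

Derivation:
Gen 0: 001001001001010
Gen 1 (rule 169): 100000000000100
Gen 2 (rule 90): 010000000001010
Gen 3 (rule 193): 000111111100000
Gen 4 (rule 169): 110111111001111
Gen 5 (rule 90): 110100001111001
Gen 6 (rule 193): 010001100111000
Gen 7 (rule 169): 000101000110011
Gen 8 (rule 90): 001000101111111
Gen 9 (rule 193): 100010000111111
Gen 10 (rule 169): 001000110111110
Gen 11 (rule 90): 010101110100011
Gen 12 (rule 193): 000000110001001
Gen 13 (rule 169): 111110100100000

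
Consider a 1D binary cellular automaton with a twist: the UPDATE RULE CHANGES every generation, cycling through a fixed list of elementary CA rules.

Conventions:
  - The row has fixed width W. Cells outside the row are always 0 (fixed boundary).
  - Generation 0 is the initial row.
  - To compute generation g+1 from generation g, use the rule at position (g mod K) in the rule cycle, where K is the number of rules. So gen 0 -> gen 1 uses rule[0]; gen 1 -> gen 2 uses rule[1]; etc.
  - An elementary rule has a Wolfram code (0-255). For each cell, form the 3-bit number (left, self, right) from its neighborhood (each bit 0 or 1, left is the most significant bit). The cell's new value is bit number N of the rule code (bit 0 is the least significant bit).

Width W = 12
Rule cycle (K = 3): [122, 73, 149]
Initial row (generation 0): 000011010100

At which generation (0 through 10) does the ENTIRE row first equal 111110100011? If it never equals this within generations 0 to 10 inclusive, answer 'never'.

Gen 0: 000011010100
Gen 1 (rule 122): 000111101010
Gen 2 (rule 73): 110100100000
Gen 3 (rule 149): 000110111111
Gen 4 (rule 122): 001111100001
Gen 5 (rule 73): 101000101100
Gen 6 (rule 149): 101110100011
Gen 7 (rule 122): 011011010111
Gen 8 (rule 73): 011011000101
Gen 9 (rule 149): 000000110101
Gen 10 (rule 122): 000001111010

Answer: never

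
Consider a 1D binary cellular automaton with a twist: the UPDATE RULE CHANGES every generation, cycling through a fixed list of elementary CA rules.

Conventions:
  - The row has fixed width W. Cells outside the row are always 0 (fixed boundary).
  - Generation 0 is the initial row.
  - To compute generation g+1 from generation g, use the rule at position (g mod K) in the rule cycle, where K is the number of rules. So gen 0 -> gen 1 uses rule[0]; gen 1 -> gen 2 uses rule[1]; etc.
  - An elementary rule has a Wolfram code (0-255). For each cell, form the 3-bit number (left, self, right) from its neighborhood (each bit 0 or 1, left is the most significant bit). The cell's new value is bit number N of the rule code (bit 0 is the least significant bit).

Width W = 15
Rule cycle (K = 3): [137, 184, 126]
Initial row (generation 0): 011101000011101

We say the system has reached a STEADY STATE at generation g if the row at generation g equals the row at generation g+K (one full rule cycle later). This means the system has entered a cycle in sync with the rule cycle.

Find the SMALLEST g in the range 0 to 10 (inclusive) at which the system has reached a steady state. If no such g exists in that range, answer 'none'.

Answer: none

Derivation:
Gen 0: 011101000011101
Gen 1 (rule 137): 011000011011000
Gen 2 (rule 184): 010100010110100
Gen 3 (rule 126): 111110111111110
Gen 4 (rule 137): 111100111111100
Gen 5 (rule 184): 111010111111010
Gen 6 (rule 126): 101111100001111
Gen 7 (rule 137): 001111001101110
Gen 8 (rule 184): 001110101011101
Gen 9 (rule 126): 011011111110111
Gen 10 (rule 137): 010011111100110
Gen 11 (rule 184): 001011111010101
Gen 12 (rule 126): 011110001111111
Gen 13 (rule 137): 011100101111110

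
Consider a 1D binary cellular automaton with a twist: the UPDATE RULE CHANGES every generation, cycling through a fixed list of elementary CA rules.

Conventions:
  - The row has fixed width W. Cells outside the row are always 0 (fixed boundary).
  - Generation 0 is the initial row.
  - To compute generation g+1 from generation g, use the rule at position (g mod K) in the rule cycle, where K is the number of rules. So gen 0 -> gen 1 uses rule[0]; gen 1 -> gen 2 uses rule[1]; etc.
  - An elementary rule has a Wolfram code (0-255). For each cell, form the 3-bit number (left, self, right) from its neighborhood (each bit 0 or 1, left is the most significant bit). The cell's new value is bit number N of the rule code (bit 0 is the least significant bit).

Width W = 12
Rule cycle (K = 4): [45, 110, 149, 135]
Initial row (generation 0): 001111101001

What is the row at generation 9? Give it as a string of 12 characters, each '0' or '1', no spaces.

Answer: 111110000111

Derivation:
Gen 0: 001111101001
Gen 1 (rule 45): 101000011001
Gen 2 (rule 110): 111000111011
Gen 3 (rule 149): 010110010000
Gen 4 (rule 135): 110000110111
Gen 5 (rule 45): 100110101100
Gen 6 (rule 110): 101111111100
Gen 7 (rule 149): 100111111011
Gen 8 (rule 135): 101011110000
Gen 9 (rule 45): 111110000111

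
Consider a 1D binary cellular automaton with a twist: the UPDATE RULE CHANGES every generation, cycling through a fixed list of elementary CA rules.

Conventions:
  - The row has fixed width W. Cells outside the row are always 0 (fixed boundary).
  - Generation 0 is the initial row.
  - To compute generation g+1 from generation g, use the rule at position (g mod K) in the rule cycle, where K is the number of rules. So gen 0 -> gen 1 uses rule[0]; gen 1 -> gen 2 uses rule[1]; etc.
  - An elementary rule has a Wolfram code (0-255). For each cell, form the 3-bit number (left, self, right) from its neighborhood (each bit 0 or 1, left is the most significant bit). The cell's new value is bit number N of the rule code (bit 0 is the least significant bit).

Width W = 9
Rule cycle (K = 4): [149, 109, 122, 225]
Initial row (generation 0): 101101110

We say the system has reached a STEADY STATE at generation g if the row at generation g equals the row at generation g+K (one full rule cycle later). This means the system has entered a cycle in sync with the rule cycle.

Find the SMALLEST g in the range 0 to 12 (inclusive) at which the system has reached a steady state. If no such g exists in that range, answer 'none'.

Answer: 1

Derivation:
Gen 0: 101101110
Gen 1 (rule 149): 100000101
Gen 2 (rule 109): 101110111
Gen 3 (rule 122): 011011101
Gen 4 (rule 225): 001101110
Gen 5 (rule 149): 100000101
Gen 6 (rule 109): 101110111
Gen 7 (rule 122): 011011101
Gen 8 (rule 225): 001101110
Gen 9 (rule 149): 100000101
Gen 10 (rule 109): 101110111
Gen 11 (rule 122): 011011101
Gen 12 (rule 225): 001101110
Gen 13 (rule 149): 100000101
Gen 14 (rule 109): 101110111
Gen 15 (rule 122): 011011101
Gen 16 (rule 225): 001101110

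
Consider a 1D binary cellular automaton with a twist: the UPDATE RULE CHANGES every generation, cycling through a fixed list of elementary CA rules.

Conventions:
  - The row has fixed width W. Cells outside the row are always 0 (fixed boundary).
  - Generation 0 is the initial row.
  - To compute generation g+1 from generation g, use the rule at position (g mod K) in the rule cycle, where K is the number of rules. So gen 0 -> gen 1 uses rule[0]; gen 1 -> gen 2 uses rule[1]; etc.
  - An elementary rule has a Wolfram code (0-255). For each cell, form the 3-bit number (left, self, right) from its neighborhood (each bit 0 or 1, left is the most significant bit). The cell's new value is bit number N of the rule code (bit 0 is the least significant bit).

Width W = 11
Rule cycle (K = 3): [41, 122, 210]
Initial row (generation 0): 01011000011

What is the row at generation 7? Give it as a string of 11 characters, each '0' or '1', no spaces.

Answer: 01000010010

Derivation:
Gen 0: 01011000011
Gen 1 (rule 41): 00110011010
Gen 2 (rule 122): 01111111101
Gen 3 (rule 210): 10111111100
Gen 4 (rule 41): 01100000001
Gen 5 (rule 122): 11110000010
Gen 6 (rule 210): 01111000101
Gen 7 (rule 41): 01000010010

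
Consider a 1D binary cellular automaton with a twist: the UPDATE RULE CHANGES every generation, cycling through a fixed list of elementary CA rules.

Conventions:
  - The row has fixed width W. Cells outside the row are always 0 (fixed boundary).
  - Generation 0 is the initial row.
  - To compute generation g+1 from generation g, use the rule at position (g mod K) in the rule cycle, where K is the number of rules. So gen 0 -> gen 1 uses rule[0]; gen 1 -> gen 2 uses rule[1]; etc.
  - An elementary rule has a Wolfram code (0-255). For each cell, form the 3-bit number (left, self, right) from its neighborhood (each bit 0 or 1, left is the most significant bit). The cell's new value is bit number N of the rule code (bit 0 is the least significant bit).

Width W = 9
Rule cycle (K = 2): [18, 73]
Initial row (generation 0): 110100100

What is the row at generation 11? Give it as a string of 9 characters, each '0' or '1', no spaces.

Answer: 001000100

Derivation:
Gen 0: 110100100
Gen 1 (rule 18): 000011010
Gen 2 (rule 73): 111011000
Gen 3 (rule 18): 000000100
Gen 4 (rule 73): 111110001
Gen 5 (rule 18): 000001010
Gen 6 (rule 73): 111100000
Gen 7 (rule 18): 000010000
Gen 8 (rule 73): 111000111
Gen 9 (rule 18): 000101000
Gen 10 (rule 73): 110000011
Gen 11 (rule 18): 001000100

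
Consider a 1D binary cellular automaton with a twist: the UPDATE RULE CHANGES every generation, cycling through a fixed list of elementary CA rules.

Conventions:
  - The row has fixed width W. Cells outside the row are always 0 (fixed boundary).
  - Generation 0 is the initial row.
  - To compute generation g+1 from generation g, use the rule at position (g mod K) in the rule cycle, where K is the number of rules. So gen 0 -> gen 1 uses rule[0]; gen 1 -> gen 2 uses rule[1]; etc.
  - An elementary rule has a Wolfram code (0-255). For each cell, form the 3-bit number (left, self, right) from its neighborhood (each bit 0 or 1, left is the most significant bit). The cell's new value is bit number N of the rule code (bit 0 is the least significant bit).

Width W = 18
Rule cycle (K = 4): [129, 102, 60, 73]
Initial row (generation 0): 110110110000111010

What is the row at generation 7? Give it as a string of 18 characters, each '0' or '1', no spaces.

Answer: 110001100101010100

Derivation:
Gen 0: 110110110000111010
Gen 1 (rule 129): 000000000110010000
Gen 2 (rule 102): 000000001010110000
Gen 3 (rule 60): 000000001111101000
Gen 4 (rule 73): 111111101000100011
Gen 5 (rule 129): 011111000010001000
Gen 6 (rule 102): 100001000110011000
Gen 7 (rule 60): 110001100101010100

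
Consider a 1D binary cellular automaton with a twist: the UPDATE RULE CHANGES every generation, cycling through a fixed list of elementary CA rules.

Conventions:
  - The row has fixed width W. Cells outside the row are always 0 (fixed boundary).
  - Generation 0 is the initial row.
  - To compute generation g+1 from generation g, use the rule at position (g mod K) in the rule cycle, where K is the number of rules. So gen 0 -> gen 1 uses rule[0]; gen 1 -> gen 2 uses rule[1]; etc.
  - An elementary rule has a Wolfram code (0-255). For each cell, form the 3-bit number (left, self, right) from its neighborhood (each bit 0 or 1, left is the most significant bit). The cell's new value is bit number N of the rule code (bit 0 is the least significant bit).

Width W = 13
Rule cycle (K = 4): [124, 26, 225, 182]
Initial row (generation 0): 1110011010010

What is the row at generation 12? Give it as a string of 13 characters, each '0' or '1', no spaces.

Answer: 1111111110110

Derivation:
Gen 0: 1110011010010
Gen 1 (rule 124): 1011011111011
Gen 2 (rule 26): 0010010000010
Gen 3 (rule 225): 1000000111000
Gen 4 (rule 182): 1100001010100
Gen 5 (rule 124): 1110001111110
Gen 6 (rule 26): 1001011000001
Gen 7 (rule 225): 0000101011100
Gen 8 (rule 182): 0001111101010
Gen 9 (rule 124): 0001000111111
Gen 10 (rule 26): 0010101100000
Gen 11 (rule 225): 1001010101111
Gen 12 (rule 182): 1111111110110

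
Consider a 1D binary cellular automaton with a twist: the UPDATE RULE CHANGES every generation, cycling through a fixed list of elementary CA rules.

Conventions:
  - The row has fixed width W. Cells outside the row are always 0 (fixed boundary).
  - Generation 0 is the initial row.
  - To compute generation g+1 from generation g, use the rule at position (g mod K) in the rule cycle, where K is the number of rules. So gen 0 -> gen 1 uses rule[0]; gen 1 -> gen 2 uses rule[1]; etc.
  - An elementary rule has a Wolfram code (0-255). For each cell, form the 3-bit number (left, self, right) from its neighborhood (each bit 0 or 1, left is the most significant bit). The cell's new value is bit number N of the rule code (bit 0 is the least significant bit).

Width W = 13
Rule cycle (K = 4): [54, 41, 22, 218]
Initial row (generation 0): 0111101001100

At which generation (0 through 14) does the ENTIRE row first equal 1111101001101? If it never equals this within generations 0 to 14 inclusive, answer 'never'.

Gen 0: 0111101001100
Gen 1 (rule 54): 1000011110010
Gen 2 (rule 41): 0011010000000
Gen 3 (rule 22): 0100011000000
Gen 4 (rule 218): 1010111100000
Gen 5 (rule 54): 1111000010000
Gen 6 (rule 41): 1000011000111
Gen 7 (rule 22): 1100100101000
Gen 8 (rule 218): 1111011000100
Gen 9 (rule 54): 0000100101110
Gen 10 (rule 41): 1110000011000
Gen 11 (rule 22): 0001000100100
Gen 12 (rule 218): 0010101011010
Gen 13 (rule 54): 0111111100111
Gen 14 (rule 41): 0100000000100

Answer: never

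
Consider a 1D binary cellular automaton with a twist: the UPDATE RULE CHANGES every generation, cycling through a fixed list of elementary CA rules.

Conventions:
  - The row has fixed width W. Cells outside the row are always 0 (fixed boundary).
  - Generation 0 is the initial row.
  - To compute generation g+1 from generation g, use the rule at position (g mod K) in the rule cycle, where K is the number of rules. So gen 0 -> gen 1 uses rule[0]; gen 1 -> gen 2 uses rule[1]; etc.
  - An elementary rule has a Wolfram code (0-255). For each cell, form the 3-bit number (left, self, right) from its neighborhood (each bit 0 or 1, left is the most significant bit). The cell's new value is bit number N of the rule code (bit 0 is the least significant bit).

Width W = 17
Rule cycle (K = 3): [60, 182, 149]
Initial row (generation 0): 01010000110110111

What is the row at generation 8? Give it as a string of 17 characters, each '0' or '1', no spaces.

Gen 0: 01010000110110111
Gen 1 (rule 60): 01111000101101100
Gen 2 (rule 182): 10110101110010010
Gen 3 (rule 149): 10000100101011011
Gen 4 (rule 60): 11000110111110110
Gen 5 (rule 182): 00101001011101001
Gen 6 (rule 149): 10101101001001101
Gen 7 (rule 60): 11111011101101011
Gen 8 (rule 182): 01110101010011100

Answer: 01110101010011100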